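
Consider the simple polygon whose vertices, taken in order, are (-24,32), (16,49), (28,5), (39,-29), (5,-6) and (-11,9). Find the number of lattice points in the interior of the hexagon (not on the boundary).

By the shoelace formula, twice the signed area is |((-24)·49 − 16·32) + (16·5 − 28·49) + (28·(-29) − 39·5) + (39·(-6) − 5·(-29)) + (5·9 − (-11)·(-6)) + ((-11)·32 − (-24)·9)| = 4233, so the area is 4233/2.
Summing gcd(|Δx|,|Δy|) over the edges gives the boundary count: gcd(40,17) + gcd(12,44) + gcd(11,34) + gcd(34,23) + gcd(16,15) + gcd(13,23) = 1+4+1+1+1+1 = 9.
By Pick's theorem A = I + B/2 − 1, so I = 4233/2 − 9/2 + 1 = 2113.

2113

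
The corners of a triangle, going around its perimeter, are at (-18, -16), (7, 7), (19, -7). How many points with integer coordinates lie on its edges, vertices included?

4

The number of boundary lattice points is Σ gcd(|Δx|,|Δy|) = gcd(25,23) + gcd(12,14) + gcd(37,9) = 1+2+1 = 4.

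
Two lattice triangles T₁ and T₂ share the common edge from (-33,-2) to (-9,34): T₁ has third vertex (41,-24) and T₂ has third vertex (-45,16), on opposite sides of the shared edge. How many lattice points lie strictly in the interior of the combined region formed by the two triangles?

2015

The union is the simple quadrilateral with vertices (-33,-2), (41,-24), (-9,34), (-45,16) in order.
Using the shoelace formula, 2A = |[(-33)·(-24) − 41·(-2)] + [41·34 − (-9)·(-24)] + [(-9)·16 − (-45)·34] + [(-45)·(-2) − (-33)·16]| = 4056, so the area is 2028.
The number of boundary lattice points is Σ gcd(|Δx|,|Δy|) = gcd(74,22) + gcd(50,58) + gcd(36,18) + gcd(12,18) = 2+2+18+6 = 28.
By Pick's theorem I = A − B/2 + 1 = 2028 − 28/2 + 1 = 2015.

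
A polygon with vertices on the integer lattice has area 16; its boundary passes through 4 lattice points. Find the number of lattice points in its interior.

From Pick's theorem, I = A − B/2 + 1 = 16 − 4/2 + 1 = 15.

15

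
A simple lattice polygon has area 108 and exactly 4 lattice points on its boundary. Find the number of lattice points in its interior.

107

Pick's theorem A = I + B/2 − 1 rearranges to I = A − B/2 + 1 = 108 − 4/2 + 1 = 107.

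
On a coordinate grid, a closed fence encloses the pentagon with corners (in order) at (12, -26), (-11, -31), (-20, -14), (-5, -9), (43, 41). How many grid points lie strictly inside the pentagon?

Using the shoelace formula, 2A = |[12·(-31) − (-11)·(-26)] + [(-11)·(-14) − (-20)·(-31)] + [(-20)·(-9) − (-5)·(-14)] + [(-5)·41 − 43·(-9)] + [43·(-26) − 12·41]| = 2442, so the area is 1221.
Along each edge there are gcd(|Δx|,|Δy|)+1 lattice points, so counting each shared vertex once the boundary has gcd(23,5) + gcd(9,17) + gcd(15,5) + gcd(48,50) + gcd(31,67) = 1+1+5+2+1 = 10.
By Pick's theorem A = I + B/2 − 1, so I = 1221 − 10/2 + 1 = 1217.

1217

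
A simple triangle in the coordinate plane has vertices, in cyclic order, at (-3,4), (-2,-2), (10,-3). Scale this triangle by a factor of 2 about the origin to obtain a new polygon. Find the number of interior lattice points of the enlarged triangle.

140

The shoelace formula gives twice the area as |((-3)·(-2) − (-2)·4) + ((-2)·(-3) − 10·(-2)) + (10·4 − (-3)·(-3))| = 71, so the area is 71/2.
Summing gcd(|Δx|,|Δy|) over the edges gives the boundary count: gcd(1,6) + gcd(12,1) + gcd(13,7) = 1+1+1 = 3.
Scaling by 2 multiplies the area by 2² = 4 (so the new area is 142) and multiplies the boundary lattice-point count by 2, giving 6.
By Pick's theorem, the interior count of the dilated polygon is 142 − 6/2 + 1 = 140.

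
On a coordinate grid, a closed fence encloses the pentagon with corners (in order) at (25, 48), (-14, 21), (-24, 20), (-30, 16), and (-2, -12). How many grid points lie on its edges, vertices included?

Summing gcd(|Δx|,|Δy|) over the edges gives the boundary count: gcd(39,27) + gcd(10,1) + gcd(6,4) + gcd(28,28) + gcd(27,60) = 3+1+2+28+3 = 37.

37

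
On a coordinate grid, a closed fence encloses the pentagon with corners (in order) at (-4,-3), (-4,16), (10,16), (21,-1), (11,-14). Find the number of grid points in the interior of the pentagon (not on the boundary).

The shoelace formula gives twice the area as |((-4)·16 − (-4)·(-3)) + ((-4)·16 − 10·16) + (10·(-1) − 21·16) + (21·(-14) − 11·(-1)) + (11·(-3) − (-4)·(-14))| = 1018, so the area is 509.
The number of boundary lattice points is Σ gcd(|Δx|,|Δy|) = gcd(0,19) + gcd(14,0) + gcd(11,17) + gcd(10,13) + gcd(15,11) = 19+14+1+1+1 = 36.
By Pick's theorem A = I + B/2 − 1, so I = 509 − 36/2 + 1 = 492.

492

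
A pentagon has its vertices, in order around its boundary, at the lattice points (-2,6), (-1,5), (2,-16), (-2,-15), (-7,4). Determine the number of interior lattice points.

The shoelace formula gives twice the area as |[(-2)·5 − (-1)·6] + [(-1)·(-16) − 2·5] + [2·(-15) − (-2)·(-16)] + [(-2)·4 − (-7)·(-15)] + [(-7)·6 − (-2)·4]| = 207, so the area is 207/2.
Summing gcd(|Δx|,|Δy|) over the edges gives the boundary count: gcd(1,1) + gcd(3,21) + gcd(4,1) + gcd(5,19) + gcd(5,2) = 1+3+1+1+1 = 7.
By Pick's theorem A = I + B/2 − 1, so I = 207/2 − 7/2 + 1 = 101.

101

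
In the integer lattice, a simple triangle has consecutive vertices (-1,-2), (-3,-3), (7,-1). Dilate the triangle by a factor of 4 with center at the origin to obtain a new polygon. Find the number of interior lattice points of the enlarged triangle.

Using the shoelace formula, 2A = |((-1)·(-3) − (-3)·(-2)) + ((-3)·(-1) − 7·(-3)) + (7·(-2) − (-1)·(-1))| = 6, so the area is 3.
The number of boundary lattice points is Σ gcd(|Δx|,|Δy|) = gcd(2,1) + gcd(10,2) + gcd(8,1) = 1+2+1 = 4.
Scaling by 4 multiplies the area by 4² = 16 (so the new area is 48) and multiplies the boundary lattice-point count by 4, giving 16.
By Pick's theorem, the interior count of the dilated polygon is 48 − 16/2 + 1 = 41.

41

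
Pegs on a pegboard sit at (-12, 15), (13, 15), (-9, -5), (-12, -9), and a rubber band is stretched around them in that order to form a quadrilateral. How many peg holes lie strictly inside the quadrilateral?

The shoelace formula gives twice the area as |((-12)·15 − 13·15) + (13·(-5) − (-9)·15) + ((-9)·(-9) − (-12)·(-5)) + ((-12)·15 − (-12)·(-9))| = 572, so the area is 286.
The number of boundary lattice points is Σ gcd(|Δx|,|Δy|) = gcd(25,0) + gcd(22,20) + gcd(3,4) + gcd(0,24) = 25+2+1+24 = 52.
By Pick's theorem A = I + B/2 − 1, so I = 286 − 52/2 + 1 = 261.

261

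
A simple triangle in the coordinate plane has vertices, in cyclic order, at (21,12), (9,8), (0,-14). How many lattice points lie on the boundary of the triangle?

6

The number of boundary lattice points is Σ gcd(|Δx|,|Δy|) = gcd(12,4) + gcd(9,22) + gcd(21,26) = 4+1+1 = 6.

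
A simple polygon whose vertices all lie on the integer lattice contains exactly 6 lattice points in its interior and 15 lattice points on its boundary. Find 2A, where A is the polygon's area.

Pick's theorem states A = I + B/2 − 1, so A = 6 + 15/2 − 1 = 25/2.
Hence 2A = 25.

25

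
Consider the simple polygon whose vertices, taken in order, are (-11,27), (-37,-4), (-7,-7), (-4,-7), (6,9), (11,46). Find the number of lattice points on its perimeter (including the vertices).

Along each edge there are gcd(|Δx|,|Δy|)+1 lattice points, so counting each shared vertex once the boundary has gcd(26,31) + gcd(30,3) + gcd(3,0) + gcd(10,16) + gcd(5,37) + gcd(22,19) = 1+3+3+2+1+1 = 11.

11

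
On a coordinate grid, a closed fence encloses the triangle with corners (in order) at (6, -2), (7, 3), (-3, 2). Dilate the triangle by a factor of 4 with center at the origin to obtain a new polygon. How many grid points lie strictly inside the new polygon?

387

By the shoelace formula, twice the signed area is |(6·3 − 7·(-2)) + (7·2 − (-3)·3) + ((-3)·(-2) − 6·2)| = 49, so the area is 49/2.
Summing gcd(|Δx|,|Δy|) over the edges gives the boundary count: gcd(1,5) + gcd(10,1) + gcd(9,4) = 1+1+1 = 3.
Scaling by 4 multiplies the area by 4² = 16 (so the new area is 392) and multiplies the boundary lattice-point count by 4, giving 12.
By Pick's theorem, the interior count of the dilated polygon is 392 − 12/2 + 1 = 387.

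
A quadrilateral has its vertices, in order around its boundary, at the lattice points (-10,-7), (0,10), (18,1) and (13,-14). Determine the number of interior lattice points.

381

By the shoelace formula, twice the signed area is |[(-10)·10 − 0·(-7)] + [0·1 − 18·10] + [18·(-14) − 13·1] + [13·(-7) − (-10)·(-14)]| = 776, so the area is 388.
Summing gcd(|Δx|,|Δy|) over the edges gives the boundary count: gcd(10,17) + gcd(18,9) + gcd(5,15) + gcd(23,7) = 1+9+5+1 = 16.
By Pick's theorem A = I + B/2 − 1, so I = 388 − 16/2 + 1 = 381.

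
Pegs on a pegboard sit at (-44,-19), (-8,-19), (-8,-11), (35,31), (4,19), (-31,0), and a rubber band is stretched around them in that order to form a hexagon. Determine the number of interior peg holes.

The shoelace formula gives twice the area as |[(-44)·(-19) − (-8)·(-19)] + [(-8)·(-11) − (-8)·(-19)] + [(-8)·31 − 35·(-11)] + [35·19 − 4·31] + [4·0 − (-31)·19] + [(-31)·(-19) − (-44)·0]| = 2476, so the area is 1238.
The number of boundary lattice points is Σ gcd(|Δx|,|Δy|) = gcd(36,0) + gcd(0,8) + gcd(43,42) + gcd(31,12) + gcd(35,19) + gcd(13,19) = 36+8+1+1+1+1 = 48.
By Pick's theorem A = I + B/2 − 1, so I = 1238 − 48/2 + 1 = 1215.

1215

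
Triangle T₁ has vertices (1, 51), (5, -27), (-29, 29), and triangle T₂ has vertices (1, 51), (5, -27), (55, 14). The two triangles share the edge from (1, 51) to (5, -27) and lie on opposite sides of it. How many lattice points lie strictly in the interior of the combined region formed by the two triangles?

3244

The union is the simple quadrilateral with vertices (1, 51), (-29, 29), (5, -27), (55, 14) in order.
Using the shoelace formula, 2A = |[1·29 − (-29)·51] + [(-29)·(-27) − 5·29] + [5·14 − 55·(-27)] + [55·51 − 1·14]| = 6492, so the area is 3246.
The number of boundary lattice points is Σ gcd(|Δx|,|Δy|) = gcd(30,22) + gcd(34,56) + gcd(50,41) + gcd(54,37) = 2+2+1+1 = 6.
By Pick's theorem I = A − B/2 + 1 = 3246 − 6/2 + 1 = 3244.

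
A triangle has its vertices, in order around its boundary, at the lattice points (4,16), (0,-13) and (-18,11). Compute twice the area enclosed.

618

By the shoelace formula, twice the signed area is |(4·(-13) − 0·16) + (0·11 − (-18)·(-13)) + ((-18)·16 − 4·11)| = 618, so the area is 309.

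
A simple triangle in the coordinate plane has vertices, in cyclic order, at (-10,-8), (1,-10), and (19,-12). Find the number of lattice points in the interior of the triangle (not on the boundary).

6

By the shoelace formula, twice the signed area is |((-10)·(-10) − 1·(-8)) + (1·(-12) − 19·(-10)) + (19·(-8) − (-10)·(-12))| = 14, so the area is 7.
Summing gcd(|Δx|,|Δy|) over the edges gives the boundary count: gcd(11,2) + gcd(18,2) + gcd(29,4) = 1+2+1 = 4.
By Pick's theorem A = I + B/2 − 1, so I = 7 − 4/2 + 1 = 6.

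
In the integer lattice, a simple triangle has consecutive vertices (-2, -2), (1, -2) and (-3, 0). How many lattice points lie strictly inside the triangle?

By the shoelace formula, twice the signed area is |((-2)·(-2) − 1·(-2)) + (1·0 − (-3)·(-2)) + ((-3)·(-2) − (-2)·0)| = 6, so the area is 3.
Along each edge there are gcd(|Δx|,|Δy|)+1 lattice points, so counting each shared vertex once the boundary has gcd(3,0) + gcd(4,2) + gcd(1,2) = 3+2+1 = 6.
Pick's theorem gives I = A − B/2 + 1 = 3 − 6/2 + 1 = 1.

1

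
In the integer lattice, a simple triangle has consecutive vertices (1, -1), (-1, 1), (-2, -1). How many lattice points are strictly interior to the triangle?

Using the shoelace formula, 2A = |[1·1 − (-1)·(-1)] + [(-1)·(-1) − (-2)·1] + [(-2)·(-1) − 1·(-1)]| = 6, so the area is 3.
Along each edge there are gcd(|Δx|,|Δy|)+1 lattice points, so counting each shared vertex once the boundary has gcd(2,2) + gcd(1,2) + gcd(3,0) = 2+1+3 = 6.
Pick's theorem gives I = A − B/2 + 1 = 3 − 6/2 + 1 = 1.

1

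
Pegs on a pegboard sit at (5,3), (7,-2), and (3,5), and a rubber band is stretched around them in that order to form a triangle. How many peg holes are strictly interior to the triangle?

2

The shoelace formula gives twice the area as |(5·(-2) − 7·3) + (7·5 − 3·(-2)) + (3·3 − 5·5)| = 6, so the area is 3.
The number of boundary lattice points is Σ gcd(|Δx|,|Δy|) = gcd(2,5) + gcd(4,7) + gcd(2,2) = 1+1+2 = 4.
Pick's theorem gives I = A − B/2 + 1 = 3 − 4/2 + 1 = 2.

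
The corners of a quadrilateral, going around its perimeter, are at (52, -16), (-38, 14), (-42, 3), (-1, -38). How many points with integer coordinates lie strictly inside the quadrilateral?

The shoelace formula gives twice the area as |(52·14 − (-38)·(-16)) + ((-38)·3 − (-42)·14) + ((-42)·(-38) − (-1)·3) + ((-1)·(-16) − 52·(-38))| = 4185, so the area is 4185/2.
Summing gcd(|Δx|,|Δy|) over the edges gives the boundary count: gcd(90,30) + gcd(4,11) + gcd(41,41) + gcd(53,22) = 30+1+41+1 = 73.
By Pick's theorem A = I + B/2 − 1, so I = 4185/2 − 73/2 + 1 = 2057.

2057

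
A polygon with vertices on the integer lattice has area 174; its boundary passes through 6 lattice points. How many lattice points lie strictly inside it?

172

Pick's theorem A = I + B/2 − 1 rearranges to I = A − B/2 + 1 = 174 − 6/2 + 1 = 172.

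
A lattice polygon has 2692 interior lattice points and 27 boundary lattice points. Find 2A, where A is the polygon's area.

5409

Pick's theorem states A = I + B/2 − 1, so A = 2692 + 27/2 − 1 = 5409/2.
Hence 2A = 5409.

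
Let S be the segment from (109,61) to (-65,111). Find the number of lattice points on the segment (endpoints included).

The number of lattice points on a segment between lattice points is gcd(|Δx|,|Δy|) + 1 = gcd(174,50) + 1 = 2 + 1 = 3.

3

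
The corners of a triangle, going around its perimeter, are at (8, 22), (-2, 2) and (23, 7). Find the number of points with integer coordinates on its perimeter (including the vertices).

Along each edge there are gcd(|Δx|,|Δy|)+1 lattice points, so counting each shared vertex once the boundary has gcd(10,20) + gcd(25,5) + gcd(15,15) = 10+5+15 = 30.

30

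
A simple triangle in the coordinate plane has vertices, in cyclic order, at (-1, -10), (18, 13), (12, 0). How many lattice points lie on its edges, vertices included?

The number of boundary lattice points is Σ gcd(|Δx|,|Δy|) = gcd(19,23) + gcd(6,13) + gcd(13,10) = 1+1+1 = 3.

3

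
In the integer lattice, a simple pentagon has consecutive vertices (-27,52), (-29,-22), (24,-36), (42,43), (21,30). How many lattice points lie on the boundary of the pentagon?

7

Along each edge there are gcd(|Δx|,|Δy|)+1 lattice points, so counting each shared vertex once the boundary has gcd(2,74) + gcd(53,14) + gcd(18,79) + gcd(21,13) + gcd(48,22) = 2+1+1+1+2 = 7.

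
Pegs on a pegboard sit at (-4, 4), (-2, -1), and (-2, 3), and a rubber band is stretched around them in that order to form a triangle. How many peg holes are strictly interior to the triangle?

2

Using the shoelace formula, 2A = |[(-4)·(-1) − (-2)·4] + [(-2)·3 − (-2)·(-1)] + [(-2)·4 − (-4)·3]| = 8, so the area is 4.
Along each edge there are gcd(|Δx|,|Δy|)+1 lattice points, so counting each shared vertex once the boundary has gcd(2,5) + gcd(0,4) + gcd(2,1) = 1+4+1 = 6.
Pick's theorem gives I = A − B/2 + 1 = 4 − 6/2 + 1 = 2.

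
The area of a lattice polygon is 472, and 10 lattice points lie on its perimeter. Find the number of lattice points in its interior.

468

From Pick's theorem, I = A − B/2 + 1 = 472 − 10/2 + 1 = 468.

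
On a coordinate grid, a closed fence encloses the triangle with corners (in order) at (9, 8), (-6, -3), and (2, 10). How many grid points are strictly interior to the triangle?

53

The shoelace formula gives twice the area as |(9·(-3) − (-6)·8) + ((-6)·10 − 2·(-3)) + (2·8 − 9·10)| = 107, so the area is 107/2.
Along each edge there are gcd(|Δx|,|Δy|)+1 lattice points, so counting each shared vertex once the boundary has gcd(15,11) + gcd(8,13) + gcd(7,2) = 1+1+1 = 3.
Pick's theorem gives I = A − B/2 + 1 = 107/2 − 3/2 + 1 = 53.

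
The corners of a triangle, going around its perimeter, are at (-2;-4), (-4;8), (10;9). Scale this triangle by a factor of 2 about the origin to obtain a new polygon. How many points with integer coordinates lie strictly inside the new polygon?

The shoelace formula gives twice the area as |((-2)·8 − (-4)·(-4)) + ((-4)·9 − 10·8) + (10·(-4) − (-2)·9)| = 170, so the area is 85.
Summing gcd(|Δx|,|Δy|) over the edges gives the boundary count: gcd(2,12) + gcd(14,1) + gcd(12,13) = 2+1+1 = 4.
Scaling by 2 multiplies the area by 2² = 4 (so the new area is 340) and multiplies the boundary lattice-point count by 2, giving 8.
By Pick's theorem, the interior count of the dilated polygon is 340 − 8/2 + 1 = 337.

337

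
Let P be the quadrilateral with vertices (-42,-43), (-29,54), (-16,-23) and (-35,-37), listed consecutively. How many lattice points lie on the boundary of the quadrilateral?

Along each edge there are gcd(|Δx|,|Δy|)+1 lattice points, so counting each shared vertex once the boundary has gcd(13,97) + gcd(13,77) + gcd(19,14) + gcd(7,6) = 1+1+1+1 = 4.

4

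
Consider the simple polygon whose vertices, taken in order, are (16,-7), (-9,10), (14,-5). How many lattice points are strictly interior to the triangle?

By the shoelace formula, twice the signed area is |[16·10 − (-9)·(-7)] + [(-9)·(-5) − 14·10] + [14·(-7) − 16·(-5)]| = 16, so the area is 8.
Along each edge there are gcd(|Δx|,|Δy|)+1 lattice points, so counting each shared vertex once the boundary has gcd(25,17) + gcd(23,15) + gcd(2,2) = 1+1+2 = 4.
Pick's theorem gives I = A − B/2 + 1 = 8 − 4/2 + 1 = 7.

7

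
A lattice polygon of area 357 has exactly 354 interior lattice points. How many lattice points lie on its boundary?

8

Pick's theorem gives A = I + B/2 − 1, so B = 2(A − I + 1) = 2(357 − 354 + 1) = 8.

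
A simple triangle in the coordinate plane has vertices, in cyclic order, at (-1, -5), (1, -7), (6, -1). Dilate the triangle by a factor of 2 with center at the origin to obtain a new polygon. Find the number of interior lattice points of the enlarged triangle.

41

The shoelace formula gives twice the area as |[(-1)·(-7) − 1·(-5)] + [1·(-1) − 6·(-7)] + [6·(-5) − (-1)·(-1)]| = 22, so the area is 11.
The number of boundary lattice points is Σ gcd(|Δx|,|Δy|) = gcd(2,2) + gcd(5,6) + gcd(7,4) = 2+1+1 = 4.
Scaling by 2 multiplies the area by 2² = 4 (so the new area is 44) and multiplies the boundary lattice-point count by 2, giving 8.
By Pick's theorem, the interior count of the dilated polygon is 44 − 8/2 + 1 = 41.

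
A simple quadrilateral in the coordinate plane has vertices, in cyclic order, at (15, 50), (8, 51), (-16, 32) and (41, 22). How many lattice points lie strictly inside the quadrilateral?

745

By the shoelace formula, twice the signed area is |(15·51 − 8·50) + (8·32 − (-16)·51) + ((-16)·22 − 41·32) + (41·50 − 15·22)| = 1493, so the area is 746.5.
Along each edge there are gcd(|Δx|,|Δy|)+1 lattice points, so counting each shared vertex once the boundary has gcd(7,1) + gcd(24,19) + gcd(57,10) + gcd(26,28) = 1+1+1+2 = 5.
By Pick's theorem A = I + B/2 − 1, so I = 746.5 − 5/2 + 1 = 745.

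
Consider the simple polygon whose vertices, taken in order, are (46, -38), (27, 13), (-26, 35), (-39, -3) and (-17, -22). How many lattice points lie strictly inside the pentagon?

3406

Using the shoelace formula, 2A = |[46·13 − 27·(-38)] + [27·35 − (-26)·13] + [(-26)·(-3) − (-39)·35] + [(-39)·(-22) − (-17)·(-3)] + [(-17)·(-38) − 46·(-22)]| = 6815, so the area is 3407.5.
Along each edge there are gcd(|Δx|,|Δy|)+1 lattice points, so counting each shared vertex once the boundary has gcd(19,51) + gcd(53,22) + gcd(13,38) + gcd(22,19) + gcd(63,16) = 1+1+1+1+1 = 5.
Pick's theorem gives I = A − B/2 + 1 = 3407.5 − 5/2 + 1 = 3406.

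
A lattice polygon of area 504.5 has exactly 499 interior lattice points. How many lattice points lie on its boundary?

13

Pick's theorem gives A = I + B/2 − 1, so B = 2(A − I + 1) = 2(504.5 − 499 + 1) = 13.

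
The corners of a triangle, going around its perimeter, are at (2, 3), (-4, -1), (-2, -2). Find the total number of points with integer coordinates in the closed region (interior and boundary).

10

The shoelace formula gives twice the area as |[2·(-1) − (-4)·3] + [(-4)·(-2) − (-2)·(-1)] + [(-2)·3 − 2·(-2)]| = 14, so the area is 7.
Summing gcd(|Δx|,|Δy|) over the edges gives the boundary count: gcd(6,4) + gcd(2,1) + gcd(4,5) = 2+1+1 = 4.
Pick's theorem gives I = A − B/2 + 1 = 7 − 4/2 + 1 = 6, so the closed region contains I + B = 6 + 4 = 10 lattice points.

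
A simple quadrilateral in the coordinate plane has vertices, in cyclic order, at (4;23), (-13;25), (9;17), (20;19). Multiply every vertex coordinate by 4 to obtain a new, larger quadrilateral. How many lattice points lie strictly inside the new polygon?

1329

The shoelace formula gives twice the area as |[4·25 − (-13)·23] + [(-13)·17 − 9·25] + [9·19 − 20·17] + [20·23 − 4·19]| = 168, so the area is 84.
Along each edge there are gcd(|Δx|,|Δy|)+1 lattice points, so counting each shared vertex once the boundary has gcd(17,2) + gcd(22,8) + gcd(11,2) + gcd(16,4) = 1+2+1+4 = 8.
Scaling by 4 multiplies the area by 4² = 16 (so the new area is 1344) and multiplies the boundary lattice-point count by 4, giving 32.
By Pick's theorem, the interior count of the dilated polygon is 1344 − 32/2 + 1 = 1329.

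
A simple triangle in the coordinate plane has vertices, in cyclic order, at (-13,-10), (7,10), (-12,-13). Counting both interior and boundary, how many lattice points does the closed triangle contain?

Using the shoelace formula, 2A = |[(-13)·10 − 7·(-10)] + [7·(-13) − (-12)·10] + [(-12)·(-10) − (-13)·(-13)]| = 80, so the area is 40.
Summing gcd(|Δx|,|Δy|) over the edges gives the boundary count: gcd(20,20) + gcd(19,23) + gcd(1,3) = 20+1+1 = 22.
Pick's theorem gives I = A − B/2 + 1 = 40 − 22/2 + 1 = 30, so the closed region contains I + B = 30 + 22 = 52 lattice points.

52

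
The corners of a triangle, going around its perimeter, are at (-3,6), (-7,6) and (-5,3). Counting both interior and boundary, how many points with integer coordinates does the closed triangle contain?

By the shoelace formula, twice the signed area is |((-3)·6 − (-7)·6) + ((-7)·3 − (-5)·6) + ((-5)·6 − (-3)·3)| = 12, so the area is 6.
Summing gcd(|Δx|,|Δy|) over the edges gives the boundary count: gcd(4,0) + gcd(2,3) + gcd(2,3) = 4+1+1 = 6.
Pick's theorem gives I = A − B/2 + 1 = 6 − 6/2 + 1 = 4, so the closed region contains I + B = 4 + 6 = 10 lattice points.

10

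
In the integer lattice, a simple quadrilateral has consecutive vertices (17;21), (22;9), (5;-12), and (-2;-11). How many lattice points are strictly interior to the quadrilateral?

By the shoelace formula, twice the signed area is |[17·9 − 22·21] + [22·(-12) − 5·9] + [5·(-11) − (-2)·(-12)] + [(-2)·21 − 17·(-11)]| = 552, so the area is 276.
The number of boundary lattice points is Σ gcd(|Δx|,|Δy|) = gcd(5,12) + gcd(17,21) + gcd(7,1) + gcd(19,32) = 1+1+1+1 = 4.
Pick's theorem gives I = A − B/2 + 1 = 276 − 4/2 + 1 = 275.

275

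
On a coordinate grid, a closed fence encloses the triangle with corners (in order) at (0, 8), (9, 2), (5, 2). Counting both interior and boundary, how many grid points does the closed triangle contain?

17

Using the shoelace formula, 2A = |(0·2 − 9·8) + (9·2 − 5·2) + (5·8 − 0·2)| = 24, so the area is 12.
Summing gcd(|Δx|,|Δy|) over the edges gives the boundary count: gcd(9,6) + gcd(4,0) + gcd(5,6) = 3+4+1 = 8.
Pick's theorem gives I = A − B/2 + 1 = 12 − 8/2 + 1 = 9, so the closed region contains I + B = 9 + 8 = 17 lattice points.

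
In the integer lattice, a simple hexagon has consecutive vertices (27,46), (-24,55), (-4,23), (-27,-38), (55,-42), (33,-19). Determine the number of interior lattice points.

By the shoelace formula, twice the signed area is |[27·55 − (-24)·46] + [(-24)·23 − (-4)·55] + [(-4)·(-38) − (-27)·23] + [(-27)·(-42) − 55·(-38)] + [55·(-19) − 33·(-42)] + [33·46 − 27·(-19)]| = 8626, so the area is 4313.
The number of boundary lattice points is Σ gcd(|Δx|,|Δy|) = gcd(51,9) + gcd(20,32) + gcd(23,61) + gcd(82,4) + gcd(22,23) + gcd(6,65) = 3+4+1+2+1+1 = 12.
Pick's theorem gives I = A − B/2 + 1 = 4313 − 12/2 + 1 = 4308.

4308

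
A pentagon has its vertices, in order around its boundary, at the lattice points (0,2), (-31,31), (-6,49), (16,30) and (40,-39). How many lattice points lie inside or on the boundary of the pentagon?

Using the shoelace formula, 2A = |[0·31 − (-31)·2] + [(-31)·49 − (-6)·31] + [(-6)·30 − 16·49] + [16·(-39) − 40·30] + [40·2 − 0·(-39)]| = 3979, so the area is 1989.5.
Summing gcd(|Δx|,|Δy|) over the edges gives the boundary count: gcd(31,29) + gcd(25,18) + gcd(22,19) + gcd(24,69) + gcd(40,41) = 1+1+1+3+1 = 7.
Pick's theorem gives I = A − B/2 + 1 = 1989.5 − 7/2 + 1 = 1987, so the closed region contains I + B = 1987 + 7 = 1994 lattice points.

1994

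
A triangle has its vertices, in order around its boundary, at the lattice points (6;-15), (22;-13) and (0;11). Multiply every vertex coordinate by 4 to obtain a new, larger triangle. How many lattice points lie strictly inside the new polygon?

Using the shoelace formula, 2A = |[6·(-13) − 22·(-15)] + [22·11 − 0·(-13)] + [0·(-15) − 6·11]| = 428, so the area is 214.
Along each edge there are gcd(|Δx|,|Δy|)+1 lattice points, so counting each shared vertex once the boundary has gcd(16,2) + gcd(22,24) + gcd(6,26) = 2+2+2 = 6.
Scaling by 4 multiplies the area by 4² = 16 (so the new area is 3424) and multiplies the boundary lattice-point count by 4, giving 24.
By Pick's theorem, the interior count of the dilated polygon is 3424 − 24/2 + 1 = 3413.

3413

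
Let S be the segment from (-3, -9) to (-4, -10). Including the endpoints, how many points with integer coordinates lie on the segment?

2

The number of lattice points on a segment between lattice points is gcd(|Δx|,|Δy|) + 1 = gcd(1,1) + 1 = 1 + 1 = 2.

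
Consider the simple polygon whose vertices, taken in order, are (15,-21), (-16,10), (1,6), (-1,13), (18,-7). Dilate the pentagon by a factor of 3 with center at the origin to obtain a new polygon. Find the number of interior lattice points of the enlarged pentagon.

3427

By the shoelace formula, twice the signed area is |[15·10 − (-16)·(-21)] + [(-16)·6 − 1·10] + [1·13 − (-1)·6] + [(-1)·(-7) − 18·13] + [18·(-21) − 15·(-7)]| = 773, so the area is 773/2.
The number of boundary lattice points is Σ gcd(|Δx|,|Δy|) = gcd(31,31) + gcd(17,4) + gcd(2,7) + gcd(19,20) + gcd(3,14) = 31+1+1+1+1 = 35.
Scaling by 3 multiplies the area by 3² = 9 (so the new area is 6957/2) and multiplies the boundary lattice-point count by 3, giving 105.
By Pick's theorem, the interior count of the dilated polygon is 6957/2 − 105/2 + 1 = 3427.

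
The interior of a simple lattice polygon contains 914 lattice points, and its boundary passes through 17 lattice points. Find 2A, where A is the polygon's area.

1843

Pick's theorem states A = I + B/2 − 1, so A = 914 + 17/2 − 1 = 1843/2.
Hence 2A = 1843.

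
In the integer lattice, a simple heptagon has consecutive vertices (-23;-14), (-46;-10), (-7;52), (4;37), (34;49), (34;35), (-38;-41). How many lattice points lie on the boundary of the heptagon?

Along each edge there are gcd(|Δx|,|Δy|)+1 lattice points, so counting each shared vertex once the boundary has gcd(23,4) + gcd(39,62) + gcd(11,15) + gcd(30,12) + gcd(0,14) + gcd(72,76) + gcd(15,27) = 1+1+1+6+14+4+3 = 30.

30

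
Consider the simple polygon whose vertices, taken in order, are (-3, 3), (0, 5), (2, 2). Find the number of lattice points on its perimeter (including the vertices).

Along each edge there are gcd(|Δx|,|Δy|)+1 lattice points, so counting each shared vertex once the boundary has gcd(3,2) + gcd(2,3) + gcd(5,1) = 1+1+1 = 3.

3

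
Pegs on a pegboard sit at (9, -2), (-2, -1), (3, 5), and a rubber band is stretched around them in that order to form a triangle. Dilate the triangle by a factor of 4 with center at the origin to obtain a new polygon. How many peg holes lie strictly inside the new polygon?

The shoelace formula gives twice the area as |(9·(-1) − (-2)·(-2)) + ((-2)·5 − 3·(-1)) + (3·(-2) − 9·5)| = 71, so the area is 35.5.
Summing gcd(|Δx|,|Δy|) over the edges gives the boundary count: gcd(11,1) + gcd(5,6) + gcd(6,7) = 1+1+1 = 3.
Scaling by 4 multiplies the area by 4² = 16 (so the new area is 568) and multiplies the boundary lattice-point count by 4, giving 12.
By Pick's theorem, the interior count of the dilated polygon is 568 − 12/2 + 1 = 563.

563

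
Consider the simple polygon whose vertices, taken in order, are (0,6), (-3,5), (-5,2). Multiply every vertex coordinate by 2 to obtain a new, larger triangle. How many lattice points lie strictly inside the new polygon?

By the shoelace formula, twice the signed area is |[0·5 − (-3)·6] + [(-3)·2 − (-5)·5] + [(-5)·6 − 0·2]| = 7, so the area is 7/2.
Along each edge there are gcd(|Δx|,|Δy|)+1 lattice points, so counting each shared vertex once the boundary has gcd(3,1) + gcd(2,3) + gcd(5,4) = 1+1+1 = 3.
Scaling by 2 multiplies the area by 2² = 4 (so the new area is 14) and multiplies the boundary lattice-point count by 2, giving 6.
By Pick's theorem, the interior count of the dilated polygon is 14 − 6/2 + 1 = 12.

12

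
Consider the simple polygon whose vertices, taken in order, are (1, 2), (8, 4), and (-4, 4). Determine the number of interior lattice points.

6

Using the shoelace formula, 2A = |(1·4 − 8·2) + (8·4 − (-4)·4) + ((-4)·2 − 1·4)| = 24, so the area is 12.
Along each edge there are gcd(|Δx|,|Δy|)+1 lattice points, so counting each shared vertex once the boundary has gcd(7,2) + gcd(12,0) + gcd(5,2) = 1+12+1 = 14.
By Pick's theorem A = I + B/2 − 1, so I = 12 − 14/2 + 1 = 6.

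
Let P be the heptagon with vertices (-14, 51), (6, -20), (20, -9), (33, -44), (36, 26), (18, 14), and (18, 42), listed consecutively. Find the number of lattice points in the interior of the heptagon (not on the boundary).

Using the shoelace formula, 2A = |[(-14)·(-20) − 6·51] + [6·(-9) − 20·(-20)] + [20·(-44) − 33·(-9)] + [33·26 − 36·(-44)] + [36·14 − 18·26] + [18·42 − 18·14] + [18·51 − (-14)·42]| = 4225, so the area is 2112.5.
Along each edge there are gcd(|Δx|,|Δy|)+1 lattice points, so counting each shared vertex once the boundary has gcd(20,71) + gcd(14,11) + gcd(13,35) + gcd(3,70) + gcd(18,12) + gcd(0,28) + gcd(32,9) = 1+1+1+1+6+28+1 = 39.
By Pick's theorem A = I + B/2 − 1, so I = 2112.5 − 39/2 + 1 = 2094.

2094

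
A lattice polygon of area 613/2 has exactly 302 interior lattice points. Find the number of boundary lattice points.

Pick's theorem gives A = I + B/2 − 1, so B = 2(A − I + 1) = 2(613/2 − 302 + 1) = 11.

11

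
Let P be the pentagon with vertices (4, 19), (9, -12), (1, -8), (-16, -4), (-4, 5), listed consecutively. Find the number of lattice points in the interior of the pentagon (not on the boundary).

By the shoelace formula, twice the signed area is |[4·(-12) − 9·19] + [9·(-8) − 1·(-12)] + [1·(-4) − (-16)·(-8)] + [(-16)·5 − (-4)·(-4)] + [(-4)·19 − 4·5]| = 603, so the area is 603/2.
The number of boundary lattice points is Σ gcd(|Δx|,|Δy|) = gcd(5,31) + gcd(8,4) + gcd(17,4) + gcd(12,9) + gcd(8,14) = 1+4+1+3+2 = 11.
Pick's theorem gives I = A − B/2 + 1 = 603/2 − 11/2 + 1 = 297.

297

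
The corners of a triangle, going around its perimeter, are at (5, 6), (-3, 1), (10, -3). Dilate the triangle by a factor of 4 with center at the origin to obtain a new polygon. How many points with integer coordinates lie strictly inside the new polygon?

771

By the shoelace formula, twice the signed area is |[5·1 − (-3)·6] + [(-3)·(-3) − 10·1] + [10·6 − 5·(-3)]| = 97, so the area is 48.5.
Along each edge there are gcd(|Δx|,|Δy|)+1 lattice points, so counting each shared vertex once the boundary has gcd(8,5) + gcd(13,4) + gcd(5,9) = 1+1+1 = 3.
Scaling by 4 multiplies the area by 4² = 16 (so the new area is 776) and multiplies the boundary lattice-point count by 4, giving 12.
By Pick's theorem, the interior count of the dilated polygon is 776 − 12/2 + 1 = 771.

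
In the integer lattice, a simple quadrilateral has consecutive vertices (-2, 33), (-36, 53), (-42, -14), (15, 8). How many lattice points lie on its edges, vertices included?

The number of boundary lattice points is Σ gcd(|Δx|,|Δy|) = gcd(34,20) + gcd(6,67) + gcd(57,22) + gcd(17,25) = 2+1+1+1 = 5.

5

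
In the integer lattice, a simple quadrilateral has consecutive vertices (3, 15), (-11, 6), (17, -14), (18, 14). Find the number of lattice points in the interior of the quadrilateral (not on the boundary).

474

The shoelace formula gives twice the area as |(3·6 − (-11)·15) + ((-11)·(-14) − 17·6) + (17·14 − 18·(-14)) + (18·15 − 3·14)| = 953, so the area is 476.5.
The number of boundary lattice points is Σ gcd(|Δx|,|Δy|) = gcd(14,9) + gcd(28,20) + gcd(1,28) + gcd(15,1) = 1+4+1+1 = 7.
By Pick's theorem A = I + B/2 − 1, so I = 476.5 − 7/2 + 1 = 474.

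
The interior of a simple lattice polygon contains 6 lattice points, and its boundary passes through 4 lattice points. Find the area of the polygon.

7

By Pick's theorem, A = I + B/2 − 1 = 6 + 4/2 − 1 = 7.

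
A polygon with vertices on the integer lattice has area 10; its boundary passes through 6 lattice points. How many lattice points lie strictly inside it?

Pick's theorem A = I + B/2 − 1 rearranges to I = A − B/2 + 1 = 10 − 6/2 + 1 = 8.

8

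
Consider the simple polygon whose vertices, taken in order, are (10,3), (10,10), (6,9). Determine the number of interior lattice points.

By the shoelace formula, twice the signed area is |(10·10 − 10·3) + (10·9 − 6·10) + (6·3 − 10·9)| = 28, so the area is 14.
Summing gcd(|Δx|,|Δy|) over the edges gives the boundary count: gcd(0,7) + gcd(4,1) + gcd(4,6) = 7+1+2 = 10.
By Pick's theorem A = I + B/2 − 1, so I = 14 − 10/2 + 1 = 10.

10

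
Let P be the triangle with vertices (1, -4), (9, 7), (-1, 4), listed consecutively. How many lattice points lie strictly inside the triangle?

42

Using the shoelace formula, 2A = |[1·7 − 9·(-4)] + [9·4 − (-1)·7] + [(-1)·(-4) − 1·4]| = 86, so the area is 43.
Along each edge there are gcd(|Δx|,|Δy|)+1 lattice points, so counting each shared vertex once the boundary has gcd(8,11) + gcd(10,3) + gcd(2,8) = 1+1+2 = 4.
By Pick's theorem A = I + B/2 − 1, so I = 43 − 4/2 + 1 = 42.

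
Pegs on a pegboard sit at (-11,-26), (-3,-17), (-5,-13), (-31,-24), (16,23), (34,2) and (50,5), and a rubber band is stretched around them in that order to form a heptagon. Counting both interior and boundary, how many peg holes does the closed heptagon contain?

1266

By the shoelace formula, twice the signed area is |((-11)·(-17) − (-3)·(-26)) + ((-3)·(-13) − (-5)·(-17)) + ((-5)·(-24) − (-31)·(-13)) + ((-31)·23 − 16·(-24)) + (16·2 − 34·23) + (34·5 − 50·2) + (50·(-26) − (-11)·5)| = 2474, so the area is 1237.
The number of boundary lattice points is Σ gcd(|Δx|,|Δy|) = gcd(8,9) + gcd(2,4) + gcd(26,11) + gcd(47,47) + gcd(18,21) + gcd(16,3) + gcd(61,31) = 1+2+1+47+3+1+1 = 56.
Pick's theorem gives I = A − B/2 + 1 = 1237 − 56/2 + 1 = 1210, so the closed region contains I + B = 1210 + 56 = 1266 lattice points.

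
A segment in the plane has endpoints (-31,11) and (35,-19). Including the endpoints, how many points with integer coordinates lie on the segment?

The number of lattice points on a segment between lattice points is gcd(|Δx|,|Δy|) + 1 = gcd(66,30) + 1 = 6 + 1 = 7.

7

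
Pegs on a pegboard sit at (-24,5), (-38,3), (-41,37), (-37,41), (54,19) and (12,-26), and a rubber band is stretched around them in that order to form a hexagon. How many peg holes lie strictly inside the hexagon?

Using the shoelace formula, 2A = |((-24)·3 − (-38)·5) + ((-38)·37 − (-41)·3) + ((-41)·41 − (-37)·37) + ((-37)·19 − 54·41) + (54·(-26) − 12·19) + (12·5 − (-24)·(-26))| = 6590, so the area is 3295.
Along each edge there are gcd(|Δx|,|Δy|)+1 lattice points, so counting each shared vertex once the boundary has gcd(14,2) + gcd(3,34) + gcd(4,4) + gcd(91,22) + gcd(42,45) + gcd(36,31) = 2+1+4+1+3+1 = 12.
Pick's theorem gives I = A − B/2 + 1 = 3295 − 12/2 + 1 = 3290.

3290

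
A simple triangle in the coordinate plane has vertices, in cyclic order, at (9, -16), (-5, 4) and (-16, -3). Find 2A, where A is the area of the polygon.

By the shoelace formula, twice the signed area is |(9·4 − (-5)·(-16)) + ((-5)·(-3) − (-16)·4) + ((-16)·(-16) − 9·(-3))| = 318, so the area is 159.

318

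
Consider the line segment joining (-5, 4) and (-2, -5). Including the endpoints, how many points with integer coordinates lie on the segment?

The number of lattice points on a segment between lattice points is gcd(|Δx|,|Δy|) + 1 = gcd(3,9) + 1 = 3 + 1 = 4.

4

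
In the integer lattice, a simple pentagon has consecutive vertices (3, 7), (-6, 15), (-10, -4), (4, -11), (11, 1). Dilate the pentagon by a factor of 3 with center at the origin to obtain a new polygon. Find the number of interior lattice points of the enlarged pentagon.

Using the shoelace formula, 2A = |[3·15 − (-6)·7] + [(-6)·(-4) − (-10)·15] + [(-10)·(-11) − 4·(-4)] + [4·1 − 11·(-11)] + [11·7 − 3·1]| = 586, so the area is 293.
Summing gcd(|Δx|,|Δy|) over the edges gives the boundary count: gcd(9,8) + gcd(4,19) + gcd(14,7) + gcd(7,12) + gcd(8,6) = 1+1+7+1+2 = 12.
Scaling by 3 multiplies the area by 3² = 9 (so the new area is 2637) and multiplies the boundary lattice-point count by 3, giving 36.
By Pick's theorem, the interior count of the dilated polygon is 2637 − 36/2 + 1 = 2620.

2620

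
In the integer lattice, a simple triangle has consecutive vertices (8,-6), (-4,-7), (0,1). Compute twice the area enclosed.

The shoelace formula gives twice the area as |(8·(-7) − (-4)·(-6)) + ((-4)·1 − 0·(-7)) + (0·(-6) − 8·1)| = 92, so the area is 46.

92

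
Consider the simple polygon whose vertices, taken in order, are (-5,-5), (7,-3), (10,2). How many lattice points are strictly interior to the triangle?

26

Using the shoelace formula, 2A = |[(-5)·(-3) − 7·(-5)] + [7·2 − 10·(-3)] + [10·(-5) − (-5)·2]| = 54, so the area is 27.
The number of boundary lattice points is Σ gcd(|Δx|,|Δy|) = gcd(12,2) + gcd(3,5) + gcd(15,7) = 2+1+1 = 4.
Pick's theorem gives I = A − B/2 + 1 = 27 − 4/2 + 1 = 26.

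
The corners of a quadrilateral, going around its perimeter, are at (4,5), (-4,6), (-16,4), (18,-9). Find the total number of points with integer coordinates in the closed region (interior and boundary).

The shoelace formula gives twice the area as |(4·6 − (-4)·5) + ((-4)·4 − (-16)·6) + ((-16)·(-9) − 18·4) + (18·5 − 4·(-9))| = 322, so the area is 161.
Summing gcd(|Δx|,|Δy|) over the edges gives the boundary count: gcd(8,1) + gcd(12,2) + gcd(34,13) + gcd(14,14) = 1+2+1+14 = 18.
Pick's theorem gives I = A − B/2 + 1 = 161 − 18/2 + 1 = 153, so the closed region contains I + B = 153 + 18 = 171 lattice points.

171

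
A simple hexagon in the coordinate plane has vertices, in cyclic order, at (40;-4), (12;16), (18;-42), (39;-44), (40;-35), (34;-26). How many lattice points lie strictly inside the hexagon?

1090

Using the shoelace formula, 2A = |(40·16 − 12·(-4)) + (12·(-42) − 18·16) + (18·(-44) − 39·(-42)) + (39·(-35) − 40·(-44)) + (40·(-26) − 34·(-35)) + (34·(-4) − 40·(-26))| = 2191, so the area is 1095.5.
Along each edge there are gcd(|Δx|,|Δy|)+1 lattice points, so counting each shared vertex once the boundary has gcd(28,20) + gcd(6,58) + gcd(21,2) + gcd(1,9) + gcd(6,9) + gcd(6,22) = 4+2+1+1+3+2 = 13.
By Pick's theorem A = I + B/2 − 1, so I = 1095.5 − 13/2 + 1 = 1090.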